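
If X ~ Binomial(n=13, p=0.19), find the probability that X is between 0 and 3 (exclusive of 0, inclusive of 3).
0.712809

We have X ~ Binomial(n=13, p=0.19).

To find P(0 < X ≤ 3), we use:
P(0 < X ≤ 3) = P(X ≤ 3) - P(X ≤ 0)
                 = F(3) - F(0)
                 = 0.777419 - 0.064611
                 = 0.712809

So there's approximately a 71.3% chance that X falls in this range.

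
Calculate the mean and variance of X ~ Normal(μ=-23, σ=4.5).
E[X] = -23.0000, Var(X) = 20.2500

We have X ~ Normal(μ=-23, σ=4.5).

For a Normal distribution with μ=-23, σ=4.5:

Expected value:
E[X] = -23.0000

Variance:
Var(X) = 20.2500

Standard deviation:
σ = √Var(X) = 4.5000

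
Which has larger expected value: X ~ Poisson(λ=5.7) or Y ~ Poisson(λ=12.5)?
Y has larger mean (12.5000 > 5.7000)

Compute the expected value for each distribution:

X ~ Poisson(λ=5.7):
E[X] = 5.7000

Y ~ Poisson(λ=12.5):
E[Y] = 12.5000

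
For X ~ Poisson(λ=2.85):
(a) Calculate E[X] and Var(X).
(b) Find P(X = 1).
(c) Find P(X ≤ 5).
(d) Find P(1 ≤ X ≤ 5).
(a) E[X] = 2.8500, Var(X) = 2.8500
(b) P(X = 1) = 0.164856
(c) P(X ≤ 5) = 0.930443
(d) P(1 ≤ X ≤ 5) = 0.872599

We have X ~ Poisson(λ=2.85).

(a) Moments:
E[X] = 2.8500
Var(X) = 2.8500
σ = √Var(X) = 1.6882

(b) Point probability using PMF:
P(X = 1) = 0.164856

(c) Cumulative probability using CDF:
P(X ≤ 5) = F(5) = 0.930443

(d) Range probability:
P(1 ≤ X ≤ 5) = P(X ≤ 5) - P(X ≤ 0)
                   = F(5) - F(0)
                   = 0.930443 - 0.057844
                   = 0.872599

This means approximately 87.3% of outcomes fall in the interval [1, 5].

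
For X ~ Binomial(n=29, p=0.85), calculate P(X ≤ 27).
0.945080

We have X ~ Binomial(n=29, p=0.85).

The CDF gives us P(X ≤ k).

Using the CDF:
P(X ≤ 27) = 0.945080

This means there's approximately a 94.5% chance that X is at most 27.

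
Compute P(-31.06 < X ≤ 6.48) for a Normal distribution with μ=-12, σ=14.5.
0.804412

We have X ~ Normal(μ=-12, σ=14.5).

To find P(-31.06 < X ≤ 6.48), we use:
P(-31.06 < X ≤ 6.48) = P(X ≤ 6.48) - P(X ≤ -31.06)
                 = F(6.48) - F(-31.06)
                 = 0.898754 - 0.094342
                 = 0.804412

So there's approximately a 80.4% chance that X falls in this range.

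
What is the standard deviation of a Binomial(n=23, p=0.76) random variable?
2.0482

We have X ~ Binomial(n=23, p=0.76).

For a Binomial distribution with n=23, p=0.76:
σ = √Var(X) = 2.0482

The standard deviation is the square root of the variance.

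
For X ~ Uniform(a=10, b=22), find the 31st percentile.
13.7200

We have X ~ Uniform(a=10, b=22).

We want to find x such that P(X ≤ x) = 0.31.

This is the 31st percentile, which means 31% of values fall below this point.

Using the inverse CDF (quantile function):
x = F⁻¹(0.31) = 13.7200

Verification: P(X ≤ 13.7200) = 0.31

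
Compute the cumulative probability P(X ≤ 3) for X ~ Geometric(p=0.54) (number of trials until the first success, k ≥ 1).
0.902664

We have X ~ Geometric(p=0.54) (number of trials until the first success, k ≥ 1).

The CDF gives us P(X ≤ k).

Using the CDF:
P(X ≤ 3) = 0.902664

This means there's approximately a 90.3% chance that X is at most 3.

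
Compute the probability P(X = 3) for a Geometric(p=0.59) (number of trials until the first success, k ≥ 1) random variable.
0.099179

We have X ~ Geometric(p=0.59) (number of trials until the first success, k ≥ 1).

For a Geometric distribution, the PMF gives us the probability of each outcome.

Using the PMF formula:
P(X = 3) = 0.099179

Rounded to 4 decimal places: 0.0992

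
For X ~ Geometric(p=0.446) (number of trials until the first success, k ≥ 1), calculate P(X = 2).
0.247084

We have X ~ Geometric(p=0.446) (number of trials until the first success, k ≥ 1).

For a Geometric distribution, the PMF gives us the probability of each outcome.

Using the PMF formula:
P(X = 2) = 0.247084

Rounded to 4 decimal places: 0.2471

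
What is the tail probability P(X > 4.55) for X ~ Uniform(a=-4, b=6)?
0.145000

We have X ~ Uniform(a=-4, b=6).

P(X > 4.55) = 1 - P(X ≤ 4.55)
                = 1 - F(4.55)
                = 1 - 0.855000
                = 0.145000

So there's approximately a 14.5% chance that X exceeds 4.55.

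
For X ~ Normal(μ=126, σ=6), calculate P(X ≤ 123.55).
0.341514

We have X ~ Normal(μ=126, σ=6).

The CDF gives us P(X ≤ k).

Using the CDF:
P(X ≤ 123.55) = 0.341514

This means there's approximately a 34.2% chance that X is at most 123.55.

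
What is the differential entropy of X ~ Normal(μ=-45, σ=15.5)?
4.1598 nats

We have X ~ Normal(μ=-45, σ=15.5).

The differential entropy measures the uncertainty or information content of the distribution.

For a Normal distribution with μ=-45, σ=15.5:
h(X) = 4.1598 nats

(In bits, this would be 6.0013 bits.)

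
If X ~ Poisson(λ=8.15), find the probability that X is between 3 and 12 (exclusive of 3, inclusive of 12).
0.890429

We have X ~ Poisson(λ=8.15).

To find P(3 < X ≤ 12), we use:
P(3 < X ≤ 12) = P(X ≤ 12) - P(X ≤ 3)
                 = F(12) - F(3)
                 = 0.928711 - 0.038282
                 = 0.890429

So there's approximately a 89.0% chance that X falls in this range.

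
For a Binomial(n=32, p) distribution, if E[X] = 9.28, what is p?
p = 0.29

For a Binomial(n, p) distribution:
E[X] = n × p

Given n = 32 and E[X] = 9.28:
9.28 = 32 × p
p = 9.28 / 32 = 0.29

Verification: Binomial(32, 0.29) has E[X] = 9.28 ✓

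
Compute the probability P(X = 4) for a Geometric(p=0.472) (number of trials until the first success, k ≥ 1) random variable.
0.069477

We have X ~ Geometric(p=0.472) (number of trials until the first success, k ≥ 1).

For a Geometric distribution, the PMF gives us the probability of each outcome.

Using the PMF formula:
P(X = 4) = 0.069477

Rounded to 4 decimal places: 0.0695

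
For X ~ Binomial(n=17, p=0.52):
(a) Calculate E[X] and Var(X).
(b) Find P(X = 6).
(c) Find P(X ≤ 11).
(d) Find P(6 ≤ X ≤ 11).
(a) E[X] = 8.8400, Var(X) = 4.2432
(b) P(X = 6) = 0.076252
(c) P(X ≤ 11) = 0.902771
(d) P(6 ≤ X ≤ 11) = 0.851105

We have X ~ Binomial(n=17, p=0.52).

(a) Moments:
E[X] = 8.8400
Var(X) = 4.2432
σ = √Var(X) = 2.0599

(b) Point probability using PMF:
P(X = 6) = 0.076252

(c) Cumulative probability using CDF:
P(X ≤ 11) = F(11) = 0.902771

(d) Range probability:
P(6 ≤ X ≤ 11) = P(X ≤ 11) - P(X ≤ 5)
                   = F(11) - F(5)
                   = 0.902771 - 0.051666
                   = 0.851105

This means approximately 85.1% of outcomes fall in the interval [6, 11].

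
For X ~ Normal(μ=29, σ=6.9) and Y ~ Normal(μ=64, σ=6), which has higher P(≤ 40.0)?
X has higher probability (P(X ≤ 40.0) = 0.9446 > P(Y ≤ 40.0) = 0.0000)

Compute P(≤ 40.0) for each distribution:

X ~ Normal(μ=29, σ=6.9):
P(X ≤ 40.0) = 0.9446

Y ~ Normal(μ=64, σ=6):
P(Y ≤ 40.0) = 0.0000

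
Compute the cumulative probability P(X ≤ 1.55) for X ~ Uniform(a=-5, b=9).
0.467857

We have X ~ Uniform(a=-5, b=9).

The CDF gives us P(X ≤ k).

Using the CDF:
P(X ≤ 1.55) = 0.467857

This means there's approximately a 46.8% chance that X is at most 1.55.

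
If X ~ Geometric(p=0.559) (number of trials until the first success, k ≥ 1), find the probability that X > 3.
0.085766

We have X ~ Geometric(p=0.559) (number of trials until the first success, k ≥ 1).

P(X > 3) = 1 - P(X ≤ 3)
                = 1 - F(3)
                = 1 - 0.914234
                = 0.085766

So there's approximately a 8.6% chance that X exceeds 3.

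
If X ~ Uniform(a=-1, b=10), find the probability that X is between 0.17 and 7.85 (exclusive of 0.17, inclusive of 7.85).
0.698182

We have X ~ Uniform(a=-1, b=10).

To find P(0.17 < X ≤ 7.85), we use:
P(0.17 < X ≤ 7.85) = P(X ≤ 7.85) - P(X ≤ 0.17)
                 = F(7.85) - F(0.17)
                 = 0.804545 - 0.106364
                 = 0.698182

So there's approximately a 69.8% chance that X falls in this range.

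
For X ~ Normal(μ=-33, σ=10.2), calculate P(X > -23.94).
0.187207

We have X ~ Normal(μ=-33, σ=10.2).

P(X > -23.94) = 1 - P(X ≤ -23.94)
                = 1 - F(-23.94)
                = 1 - 0.812793
                = 0.187207

So there's approximately a 18.7% chance that X exceeds -23.94.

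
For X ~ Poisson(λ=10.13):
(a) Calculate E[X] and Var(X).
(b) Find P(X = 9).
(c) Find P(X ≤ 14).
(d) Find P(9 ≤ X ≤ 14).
(a) E[X] = 10.1300, Var(X) = 10.1300
(b) P(X = 9) = 0.123401
(c) P(X ≤ 14) = 0.909595
(d) P(9 ≤ X ≤ 14) = 0.591221

We have X ~ Poisson(λ=10.13).

(a) Moments:
E[X] = 10.1300
Var(X) = 10.1300
σ = √Var(X) = 3.1828

(b) Point probability using PMF:
P(X = 9) = 0.123401

(c) Cumulative probability using CDF:
P(X ≤ 14) = F(14) = 0.909595

(d) Range probability:
P(9 ≤ X ≤ 14) = P(X ≤ 14) - P(X ≤ 8)
                   = F(14) - F(8)
                   = 0.909595 - 0.318374
                   = 0.591221

This means approximately 59.1% of outcomes fall in the interval [9, 14].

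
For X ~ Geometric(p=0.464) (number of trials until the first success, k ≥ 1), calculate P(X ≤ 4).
0.917461

We have X ~ Geometric(p=0.464) (number of trials until the first success, k ≥ 1).

The CDF gives us P(X ≤ k).

Using the CDF:
P(X ≤ 4) = 0.917461

This means there's approximately a 91.7% chance that X is at most 4.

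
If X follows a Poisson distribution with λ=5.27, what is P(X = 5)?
0.174237

We have X ~ Poisson(λ=5.27).

For a Poisson distribution, the PMF gives us the probability of each outcome.

Using the PMF formula:
P(X = 5) = 0.174237

Rounded to 4 decimal places: 0.1742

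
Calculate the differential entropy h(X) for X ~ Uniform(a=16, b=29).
2.5649 nats

We have X ~ Uniform(a=16, b=29).

The differential entropy measures the uncertainty or information content of the distribution.

For a Uniform distribution with a=16, b=29:
h(X) = 2.5649 nats

(In bits, this would be 3.7004 bits.)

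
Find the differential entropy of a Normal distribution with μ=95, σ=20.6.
4.4442 nats

We have X ~ Normal(μ=95, σ=20.6).

The differential entropy measures the uncertainty or information content of the distribution.

For a Normal distribution with μ=95, σ=20.6:
h(X) = 4.4442 nats

(In bits, this would be 6.4117 bits.)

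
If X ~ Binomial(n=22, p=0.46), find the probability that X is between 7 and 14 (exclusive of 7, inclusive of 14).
0.839054

We have X ~ Binomial(n=22, p=0.46).

To find P(7 < X ≤ 14), we use:
P(7 < X ≤ 14) = P(X ≤ 14) - P(X ≤ 7)
                 = F(14) - F(7)
                 = 0.969741 - 0.130687
                 = 0.839054

So there's approximately a 83.9% chance that X falls in this range.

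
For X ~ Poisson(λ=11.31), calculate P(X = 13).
0.097468

We have X ~ Poisson(λ=11.31).

For a Poisson distribution, the PMF gives us the probability of each outcome.

Using the PMF formula:
P(X = 13) = 0.097468

Rounded to 4 decimal places: 0.0975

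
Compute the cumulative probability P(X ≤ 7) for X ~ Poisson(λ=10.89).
0.150438

We have X ~ Poisson(λ=10.89).

The CDF gives us P(X ≤ k).

Using the CDF:
P(X ≤ 7) = 0.150438

This means there's approximately a 15.0% chance that X is at most 7.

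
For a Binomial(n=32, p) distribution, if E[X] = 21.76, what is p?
p = 0.68

For a Binomial(n, p) distribution:
E[X] = n × p

Given n = 32 and E[X] = 21.76:
21.76 = 32 × p
p = 21.76 / 32 = 0.68

Verification: Binomial(32, 0.68) has E[X] = 21.76 ✓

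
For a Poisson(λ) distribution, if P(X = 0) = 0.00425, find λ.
λ = 5.4608

For a Poisson(λ) distribution, the PMF at 0 is:
P(X = 0) = λ^0 e^(-λ) / 0! = e^(-λ)

Given P(X = 0) = 0.00425:
e^(-λ) = 0.00425
-λ = ln(0.00425)
λ = -ln(0.00425) = 5.4608

Verification: e^(-5.4608) = 0.00425 ✓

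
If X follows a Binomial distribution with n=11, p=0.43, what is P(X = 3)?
0.146180

We have X ~ Binomial(n=11, p=0.43).

For a Binomial distribution, the PMF gives us the probability of each outcome.

Using the PMF formula:
P(X = 3) = 0.146180

Rounded to 4 decimal places: 0.1462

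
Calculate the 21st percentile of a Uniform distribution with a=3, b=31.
8.8800

We have X ~ Uniform(a=3, b=31).

We want to find x such that P(X ≤ x) = 0.21.

This is the 21st percentile, which means 21% of values fall below this point.

Using the inverse CDF (quantile function):
x = F⁻¹(0.21) = 8.8800

Verification: P(X ≤ 8.8800) = 0.21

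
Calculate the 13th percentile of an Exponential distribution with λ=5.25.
0.0265

We have X ~ Exponential(λ=5.25).

We want to find x such that P(X ≤ x) = 0.13.

This is the 13th percentile, which means 13% of values fall below this point.

Using the inverse CDF (quantile function):
x = F⁻¹(0.13) = 0.0265

Verification: P(X ≤ 0.0265) = 0.13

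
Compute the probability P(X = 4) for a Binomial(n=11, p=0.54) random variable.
0.122291

We have X ~ Binomial(n=11, p=0.54).

For a Binomial distribution, the PMF gives us the probability of each outcome.

Using the PMF formula:
P(X = 4) = 0.122291

Rounded to 4 decimal places: 0.1223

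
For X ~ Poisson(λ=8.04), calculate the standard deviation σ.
2.8355

We have X ~ Poisson(λ=8.04).

For a Poisson distribution with λ=8.04:
σ = √Var(X) = 2.8355

The standard deviation is the square root of the variance.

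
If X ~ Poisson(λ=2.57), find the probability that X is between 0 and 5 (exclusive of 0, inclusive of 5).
0.876603

We have X ~ Poisson(λ=2.57).

To find P(0 < X ≤ 5), we use:
P(0 < X ≤ 5) = P(X ≤ 5) - P(X ≤ 0)
                 = F(5) - F(0)
                 = 0.953139 - 0.076536
                 = 0.876603

So there's approximately a 87.7% chance that X falls in this range.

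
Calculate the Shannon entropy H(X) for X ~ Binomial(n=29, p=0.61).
2.3839 nats

We have X ~ Binomial(n=29, p=0.61).

The Shannon entropy measures the uncertainty or information content of the distribution.

For a Binomial distribution with n=29, p=0.61:
H(X) = 2.3839 nats

(In bits, this would be 3.4392 bits.)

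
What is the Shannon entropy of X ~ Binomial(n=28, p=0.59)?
2.3749 nats

We have X ~ Binomial(n=28, p=0.59).

The Shannon entropy measures the uncertainty or information content of the distribution.

For a Binomial distribution with n=28, p=0.59:
H(X) = 2.3749 nats

(In bits, this would be 3.4262 bits.)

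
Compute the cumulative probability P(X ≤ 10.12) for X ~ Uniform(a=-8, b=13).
0.862857

We have X ~ Uniform(a=-8, b=13).

The CDF gives us P(X ≤ k).

Using the CDF:
P(X ≤ 10.12) = 0.862857

This means there's approximately a 86.3% chance that X is at most 10.12.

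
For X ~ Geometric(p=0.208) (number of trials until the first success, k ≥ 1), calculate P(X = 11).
0.020198

We have X ~ Geometric(p=0.208) (number of trials until the first success, k ≥ 1).

For a Geometric distribution, the PMF gives us the probability of each outcome.

Using the PMF formula:
P(X = 11) = 0.020198

Rounded to 4 decimal places: 0.0202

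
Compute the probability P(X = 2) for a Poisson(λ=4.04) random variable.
0.143609

We have X ~ Poisson(λ=4.04).

For a Poisson distribution, the PMF gives us the probability of each outcome.

Using the PMF formula:
P(X = 2) = 0.143609

Rounded to 4 decimal places: 0.1436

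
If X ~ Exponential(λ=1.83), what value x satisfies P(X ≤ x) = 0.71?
0.6764

We have X ~ Exponential(λ=1.83).

We want to find x such that P(X ≤ x) = 0.71.

This is the 71st percentile, which means 71% of values fall below this point.

Using the inverse CDF (quantile function):
x = F⁻¹(0.71) = 0.6764

Verification: P(X ≤ 0.6764) = 0.71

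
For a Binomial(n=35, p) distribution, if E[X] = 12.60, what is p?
p = 0.36

For a Binomial(n, p) distribution:
E[X] = n × p

Given n = 35 and E[X] = 12.60:
12.60 = 35 × p
p = 12.60 / 35 = 0.36

Verification: Binomial(35, 0.36) has E[X] = 12.60 ✓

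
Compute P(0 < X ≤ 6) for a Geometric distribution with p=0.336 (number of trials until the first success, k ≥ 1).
0.914295

We have X ~ Geometric(p=0.336) (number of trials until the first success, k ≥ 1).

To find P(0 < X ≤ 6), we use:
P(0 < X ≤ 6) = P(X ≤ 6) - P(X ≤ 0)
                 = F(6) - F(0)
                 = 0.914295 - 0.000000
                 = 0.914295

So there's approximately a 91.4% chance that X falls in this range.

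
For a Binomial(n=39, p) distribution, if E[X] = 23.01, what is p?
p = 0.59

For a Binomial(n, p) distribution:
E[X] = n × p

Given n = 39 and E[X] = 23.01:
23.01 = 39 × p
p = 23.01 / 39 = 0.59

Verification: Binomial(39, 0.59) has E[X] = 23.01 ✓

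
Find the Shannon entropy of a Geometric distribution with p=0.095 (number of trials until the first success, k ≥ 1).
3.3048 nats

We have X ~ Geometric(p=0.095) (number of trials until the first success, k ≥ 1).

The Shannon entropy measures the uncertainty or information content of the distribution.

For a Geometric distribution with p=0.095 (number of trials until the first success, k ≥ 1):
H(X) = 3.3048 nats

(In bits, this would be 4.7678 bits.)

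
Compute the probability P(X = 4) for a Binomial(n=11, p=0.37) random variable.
0.243615

We have X ~ Binomial(n=11, p=0.37).

For a Binomial distribution, the PMF gives us the probability of each outcome.

Using the PMF formula:
P(X = 4) = 0.243615

Rounded to 4 decimal places: 0.2436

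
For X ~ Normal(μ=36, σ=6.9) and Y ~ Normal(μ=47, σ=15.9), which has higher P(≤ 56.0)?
X has higher probability (P(X ≤ 56.0) = 0.9981 > P(Y ≤ 56.0) = 0.7143)

Compute P(≤ 56.0) for each distribution:

X ~ Normal(μ=36, σ=6.9):
P(X ≤ 56.0) = 0.9981

Y ~ Normal(μ=47, σ=15.9):
P(Y ≤ 56.0) = 0.7143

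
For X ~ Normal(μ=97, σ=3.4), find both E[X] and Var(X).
E[X] = 97.0000, Var(X) = 11.5600

We have X ~ Normal(μ=97, σ=3.4).

For a Normal distribution with μ=97, σ=3.4:

Expected value:
E[X] = 97.0000

Variance:
Var(X) = 11.5600

Standard deviation:
σ = √Var(X) = 3.4000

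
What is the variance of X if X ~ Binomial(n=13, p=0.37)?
3.0303

We have X ~ Binomial(n=13, p=0.37).

For a Binomial distribution with n=13, p=0.37:
Var(X) = 3.0303

The variance measures the spread of the distribution around the mean.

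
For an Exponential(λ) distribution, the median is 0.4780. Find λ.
λ = 1.4501

For X ~ Exponential(λ), the CDF is F(x) = 1 - e^(-λx).
The median m satisfies F(m) = 0.5:
1 - e^(-λm) = 0.5
e^(-λm) = 0.5
λm = ln(2)
m = ln(2) / λ

Given m = 0.4780:
λ = ln(2) / 0.4780 = 0.693147 / 0.4780 = 1.4501

Verification: ln(2) / 1.4501 = 0.4780 ✓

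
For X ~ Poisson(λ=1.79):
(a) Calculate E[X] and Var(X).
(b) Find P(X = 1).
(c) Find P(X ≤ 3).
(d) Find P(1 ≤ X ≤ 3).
(a) E[X] = 1.7900, Var(X) = 1.7900
(b) P(X = 1) = 0.298859
(c) P(X ≤ 3) = 0.892893
(d) P(1 ≤ X ≤ 3) = 0.725933

We have X ~ Poisson(λ=1.79).

(a) Moments:
E[X] = 1.7900
Var(X) = 1.7900
σ = √Var(X) = 1.3379

(b) Point probability using PMF:
P(X = 1) = 0.298859

(c) Cumulative probability using CDF:
P(X ≤ 3) = F(3) = 0.892893

(d) Range probability:
P(1 ≤ X ≤ 3) = P(X ≤ 3) - P(X ≤ 0)
                   = F(3) - F(0)
                   = 0.892893 - 0.166960
                   = 0.725933

This means approximately 72.6% of outcomes fall in the interval [1, 3].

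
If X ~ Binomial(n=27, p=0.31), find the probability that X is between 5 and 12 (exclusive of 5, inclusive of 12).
0.840412

We have X ~ Binomial(n=27, p=0.31).

To find P(5 < X ≤ 12), we use:
P(5 < X ≤ 12) = P(X ≤ 12) - P(X ≤ 5)
                 = F(12) - F(5)
                 = 0.953679 - 0.113267
                 = 0.840412

So there's approximately a 84.0% chance that X falls in this range.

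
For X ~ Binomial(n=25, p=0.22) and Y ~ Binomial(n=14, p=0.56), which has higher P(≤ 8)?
X has higher probability (P(X ≤ 8) = 0.9212 > P(Y ≤ 8) = 0.6344)

Compute P(≤ 8) for each distribution:

X ~ Binomial(n=25, p=0.22):
P(X ≤ 8) = 0.9212

Y ~ Binomial(n=14, p=0.56):
P(Y ≤ 8) = 0.6344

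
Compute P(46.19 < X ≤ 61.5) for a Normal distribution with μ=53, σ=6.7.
0.743003

We have X ~ Normal(μ=53, σ=6.7).

To find P(46.19 < X ≤ 61.5), we use:
P(46.19 < X ≤ 61.5) = P(X ≤ 61.5) - P(X ≤ 46.19)
                 = F(61.5) - F(46.19)
                 = 0.897718 - 0.154715
                 = 0.743003

So there's approximately a 74.3% chance that X falls in this range.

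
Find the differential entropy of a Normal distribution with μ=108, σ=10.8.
3.7985 nats

We have X ~ Normal(μ=108, σ=10.8).

The differential entropy measures the uncertainty or information content of the distribution.

For a Normal distribution with μ=108, σ=10.8:
h(X) = 3.7985 nats

(In bits, this would be 5.4801 bits.)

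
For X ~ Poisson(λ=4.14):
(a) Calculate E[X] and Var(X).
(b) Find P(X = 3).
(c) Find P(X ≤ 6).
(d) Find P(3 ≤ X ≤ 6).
(a) E[X] = 4.1400, Var(X) = 4.1400
(b) P(X = 3) = 0.188309
(c) P(X ≤ 6) = 0.874234
(d) P(3 ≤ X ≤ 6) = 0.655935

We have X ~ Poisson(λ=4.14).

(a) Moments:
E[X] = 4.1400
Var(X) = 4.1400
σ = √Var(X) = 2.0347

(b) Point probability using PMF:
P(X = 3) = 0.188309

(c) Cumulative probability using CDF:
P(X ≤ 6) = F(6) = 0.874234

(d) Range probability:
P(3 ≤ X ≤ 6) = P(X ≤ 6) - P(X ≤ 2)
                   = F(6) - F(2)
                   = 0.874234 - 0.218299
                   = 0.655935

This means approximately 65.6% of outcomes fall in the interval [3, 6].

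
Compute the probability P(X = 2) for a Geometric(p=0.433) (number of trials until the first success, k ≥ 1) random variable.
0.245511

We have X ~ Geometric(p=0.433) (number of trials until the first success, k ≥ 1).

For a Geometric distribution, the PMF gives us the probability of each outcome.

Using the PMF formula:
P(X = 2) = 0.245511

Rounded to 4 decimal places: 0.2455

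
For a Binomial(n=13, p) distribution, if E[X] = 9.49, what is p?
p = 0.73

For a Binomial(n, p) distribution:
E[X] = n × p

Given n = 13 and E[X] = 9.49:
9.49 = 13 × p
p = 9.49 / 13 = 0.73

Verification: Binomial(13, 0.73) has E[X] = 9.49 ✓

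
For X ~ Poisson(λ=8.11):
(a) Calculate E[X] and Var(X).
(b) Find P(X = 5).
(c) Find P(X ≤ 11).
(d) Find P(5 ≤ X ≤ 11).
(a) E[X] = 8.1100, Var(X) = 8.1100
(b) P(X = 5) = 0.087861
(c) P(X ≤ 11) = 0.879972
(d) P(5 ≤ X ≤ 11) = 0.786466

We have X ~ Poisson(λ=8.11).

(a) Moments:
E[X] = 8.1100
Var(X) = 8.1100
σ = √Var(X) = 2.8478

(b) Point probability using PMF:
P(X = 5) = 0.087861

(c) Cumulative probability using CDF:
P(X ≤ 11) = F(11) = 0.879972

(d) Range probability:
P(5 ≤ X ≤ 11) = P(X ≤ 11) - P(X ≤ 4)
                   = F(11) - F(4)
                   = 0.879972 - 0.093505
                   = 0.786466

This means approximately 78.6% of outcomes fall in the interval [5, 11].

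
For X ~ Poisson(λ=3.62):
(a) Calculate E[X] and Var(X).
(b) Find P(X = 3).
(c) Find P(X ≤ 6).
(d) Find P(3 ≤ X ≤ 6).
(a) E[X] = 3.6200, Var(X) = 3.6200
(b) P(X = 3) = 0.211752
(c) P(X ≤ 6) = 0.925063
(d) P(3 ≤ X ≤ 6) = 0.625842

We have X ~ Poisson(λ=3.62).

(a) Moments:
E[X] = 3.6200
Var(X) = 3.6200
σ = √Var(X) = 1.9026

(b) Point probability using PMF:
P(X = 3) = 0.211752

(c) Cumulative probability using CDF:
P(X ≤ 6) = F(6) = 0.925063

(d) Range probability:
P(3 ≤ X ≤ 6) = P(X ≤ 6) - P(X ≤ 2)
                   = F(6) - F(2)
                   = 0.925063 - 0.299221
                   = 0.625842

This means approximately 62.6% of outcomes fall in the interval [3, 6].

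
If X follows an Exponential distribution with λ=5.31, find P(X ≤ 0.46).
0.913065

We have X ~ Exponential(λ=5.31).

The CDF gives us P(X ≤ k).

Using the CDF:
P(X ≤ 0.46) = 0.913065

This means there's approximately a 91.3% chance that X is at most 0.46.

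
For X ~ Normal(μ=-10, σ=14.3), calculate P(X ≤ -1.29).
0.728768

We have X ~ Normal(μ=-10, σ=14.3).

The CDF gives us P(X ≤ k).

Using the CDF:
P(X ≤ -1.29) = 0.728768

This means there's approximately a 72.9% chance that X is at most -1.29.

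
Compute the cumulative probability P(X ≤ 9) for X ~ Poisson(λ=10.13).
0.441775

We have X ~ Poisson(λ=10.13).

The CDF gives us P(X ≤ k).

Using the CDF:
P(X ≤ 9) = 0.441775

This means there's approximately a 44.2% chance that X is at most 9.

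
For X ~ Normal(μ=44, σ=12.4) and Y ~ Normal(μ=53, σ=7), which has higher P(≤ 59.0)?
X has higher probability (P(X ≤ 59.0) = 0.8868 > P(Y ≤ 59.0) = 0.8043)

Compute P(≤ 59.0) for each distribution:

X ~ Normal(μ=44, σ=12.4):
P(X ≤ 59.0) = 0.8868

Y ~ Normal(μ=53, σ=7):
P(Y ≤ 59.0) = 0.8043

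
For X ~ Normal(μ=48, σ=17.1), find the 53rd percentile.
49.2871

We have X ~ Normal(μ=48, σ=17.1).

We want to find x such that P(X ≤ x) = 0.53.

This is the 53rd percentile, which means 53% of values fall below this point.

Using the inverse CDF (quantile function):
x = F⁻¹(0.53) = 49.2871

Verification: P(X ≤ 49.2871) = 0.53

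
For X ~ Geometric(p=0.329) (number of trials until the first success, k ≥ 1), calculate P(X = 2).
0.220759

We have X ~ Geometric(p=0.329) (number of trials until the first success, k ≥ 1).

For a Geometric distribution, the PMF gives us the probability of each outcome.

Using the PMF formula:
P(X = 2) = 0.220759

Rounded to 4 decimal places: 0.2208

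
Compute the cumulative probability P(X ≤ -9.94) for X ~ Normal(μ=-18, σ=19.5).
0.660319

We have X ~ Normal(μ=-18, σ=19.5).

The CDF gives us P(X ≤ k).

Using the CDF:
P(X ≤ -9.94) = 0.660319

This means there's approximately a 66.0% chance that X is at most -9.94.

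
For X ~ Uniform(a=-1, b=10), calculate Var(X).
10.0833

We have X ~ Uniform(a=-1, b=10).

For a Uniform distribution with a=-1, b=10:
Var(X) = 10.0833

The variance measures the spread of the distribution around the mean.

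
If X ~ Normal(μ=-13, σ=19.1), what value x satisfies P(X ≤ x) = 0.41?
-17.3461

We have X ~ Normal(μ=-13, σ=19.1).

We want to find x such that P(X ≤ x) = 0.41.

This is the 41st percentile, which means 41% of values fall below this point.

Using the inverse CDF (quantile function):
x = F⁻¹(0.41) = -17.3461

Verification: P(X ≤ -17.3461) = 0.41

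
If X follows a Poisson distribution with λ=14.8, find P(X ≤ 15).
0.588568

We have X ~ Poisson(λ=14.8).

The CDF gives us P(X ≤ k).

Using the CDF:
P(X ≤ 15) = 0.588568

This means there's approximately a 58.9% chance that X is at most 15.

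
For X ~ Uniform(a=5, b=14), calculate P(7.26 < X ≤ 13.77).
0.723333

We have X ~ Uniform(a=5, b=14).

To find P(7.26 < X ≤ 13.77), we use:
P(7.26 < X ≤ 13.77) = P(X ≤ 13.77) - P(X ≤ 7.26)
                 = F(13.77) - F(7.26)
                 = 0.974444 - 0.251111
                 = 0.723333

So there's approximately a 72.3% chance that X falls in this range.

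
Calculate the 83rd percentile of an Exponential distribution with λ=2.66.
0.6661

We have X ~ Exponential(λ=2.66).

We want to find x such that P(X ≤ x) = 0.83.

This is the 83rd percentile, which means 83% of values fall below this point.

Using the inverse CDF (quantile function):
x = F⁻¹(0.83) = 0.6661

Verification: P(X ≤ 0.6661) = 0.83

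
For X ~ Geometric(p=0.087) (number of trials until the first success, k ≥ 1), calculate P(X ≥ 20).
0.177396

We have X ~ Geometric(p=0.087) (number of trials until the first success, k ≥ 1).

For discrete distributions, P(X ≥ 20) = 1 - P(X ≤ 19).

P(X ≤ 19) = 0.822604
P(X ≥ 20) = 1 - 0.822604 = 0.177396

So there's approximately a 17.7% chance that X is at least 20.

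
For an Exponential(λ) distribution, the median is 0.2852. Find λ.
λ = 2.4304

For X ~ Exponential(λ), the CDF is F(x) = 1 - e^(-λx).
The median m satisfies F(m) = 0.5:
1 - e^(-λm) = 0.5
e^(-λm) = 0.5
λm = ln(2)
m = ln(2) / λ

Given m = 0.2852:
λ = ln(2) / 0.2852 = 0.693147 / 0.2852 = 2.4304

Verification: ln(2) / 2.4304 = 0.2852 ✓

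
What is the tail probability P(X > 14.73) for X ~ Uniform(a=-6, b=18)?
0.136250

We have X ~ Uniform(a=-6, b=18).

P(X > 14.73) = 1 - P(X ≤ 14.73)
                = 1 - F(14.73)
                = 1 - 0.863750
                = 0.136250

So there's approximately a 13.6% chance that X exceeds 14.73.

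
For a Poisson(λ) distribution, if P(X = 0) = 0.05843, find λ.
λ = 2.8399

For a Poisson(λ) distribution, the PMF at 0 is:
P(X = 0) = λ^0 e^(-λ) / 0! = e^(-λ)

Given P(X = 0) = 0.05843:
e^(-λ) = 0.05843
-λ = ln(0.05843)
λ = -ln(0.05843) = 2.8399

Verification: e^(-2.8399) = 0.05843 ✓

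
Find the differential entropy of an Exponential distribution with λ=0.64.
1.4463 nats

We have X ~ Exponential(λ=0.64).

The differential entropy measures the uncertainty or information content of the distribution.

For an Exponential distribution with λ=0.64:
h(X) = 1.4463 nats

(In bits, this would be 2.0866 bits.)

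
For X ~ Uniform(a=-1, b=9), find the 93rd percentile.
8.3000

We have X ~ Uniform(a=-1, b=9).

We want to find x such that P(X ≤ x) = 0.93.

This is the 93rd percentile, which means 93% of values fall below this point.

Using the inverse CDF (quantile function):
x = F⁻¹(0.93) = 8.3000

Verification: P(X ≤ 8.3000) = 0.93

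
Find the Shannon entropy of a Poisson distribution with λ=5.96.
2.2958 nats

We have X ~ Poisson(λ=5.96).

The Shannon entropy measures the uncertainty or information content of the distribution.

For a Poisson distribution with λ=5.96:
H(X) = 2.2958 nats

(In bits, this would be 3.3122 bits.)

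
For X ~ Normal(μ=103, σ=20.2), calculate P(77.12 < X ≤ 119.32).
0.690368

We have X ~ Normal(μ=103, σ=20.2).

To find P(77.12 < X ≤ 119.32), we use:
P(77.12 < X ≤ 119.32) = P(X ≤ 119.32) - P(X ≤ 77.12)
                 = F(119.32) - F(77.12)
                 = 0.790432 - 0.100064
                 = 0.690368

So there's approximately a 69.0% chance that X falls in this range.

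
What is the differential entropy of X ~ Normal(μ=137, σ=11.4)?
3.8526 nats

We have X ~ Normal(μ=137, σ=11.4).

The differential entropy measures the uncertainty or information content of the distribution.

For a Normal distribution with μ=137, σ=11.4:
h(X) = 3.8526 nats

(In bits, this would be 5.5581 bits.)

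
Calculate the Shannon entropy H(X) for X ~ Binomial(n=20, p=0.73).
2.0992 nats

We have X ~ Binomial(n=20, p=0.73).

The Shannon entropy measures the uncertainty or information content of the distribution.

For a Binomial distribution with n=20, p=0.73:
H(X) = 2.0992 nats

(In bits, this would be 3.0285 bits.)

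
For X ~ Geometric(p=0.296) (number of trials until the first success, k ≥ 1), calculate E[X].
3.3784

We have X ~ Geometric(p=0.296) (number of trials until the first success, k ≥ 1).

For a Geometric distribution with p=0.296 (number of trials until the first success, k ≥ 1):
E[X] = 3.3784

This is the expected (average) value of X.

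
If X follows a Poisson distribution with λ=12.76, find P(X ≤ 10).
0.272860

We have X ~ Poisson(λ=12.76).

The CDF gives us P(X ≤ k).

Using the CDF:
P(X ≤ 10) = 0.272860

This means there's approximately a 27.3% chance that X is at most 10.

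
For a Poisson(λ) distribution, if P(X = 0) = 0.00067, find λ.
λ = 7.3082

For a Poisson(λ) distribution, the PMF at 0 is:
P(X = 0) = λ^0 e^(-λ) / 0! = e^(-λ)

Given P(X = 0) = 0.00067:
e^(-λ) = 0.00067
-λ = ln(0.00067)
λ = -ln(0.00067) = 7.3082

Verification: e^(-7.3082) = 0.00067 ✓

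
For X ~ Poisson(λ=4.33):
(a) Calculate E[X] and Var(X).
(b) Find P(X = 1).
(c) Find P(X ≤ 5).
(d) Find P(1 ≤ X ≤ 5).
(a) E[X] = 4.3300, Var(X) = 4.3300
(b) P(X = 1) = 0.057015
(c) P(X ≤ 5) = 0.731664
(d) P(1 ≤ X ≤ 5) = 0.718496

We have X ~ Poisson(λ=4.33).

(a) Moments:
E[X] = 4.3300
Var(X) = 4.3300
σ = √Var(X) = 2.0809

(b) Point probability using PMF:
P(X = 1) = 0.057015

(c) Cumulative probability using CDF:
P(X ≤ 5) = F(5) = 0.731664

(d) Range probability:
P(1 ≤ X ≤ 5) = P(X ≤ 5) - P(X ≤ 0)
                   = F(5) - F(0)
                   = 0.731664 - 0.013168
                   = 0.718496

This means approximately 71.8% of outcomes fall in the interval [1, 5].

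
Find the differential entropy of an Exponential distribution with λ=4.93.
-0.5953 nats

We have X ~ Exponential(λ=4.93).

The differential entropy measures the uncertainty or information content of the distribution.

For an Exponential distribution with λ=4.93:
h(X) = -0.5953 nats

(In bits, this would be -0.8589 bits.)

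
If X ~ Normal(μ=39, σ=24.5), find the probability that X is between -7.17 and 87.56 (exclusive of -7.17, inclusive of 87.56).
0.946513

We have X ~ Normal(μ=39, σ=24.5).

To find P(-7.17 < X ≤ 87.56), we use:
P(-7.17 < X ≤ 87.56) = P(X ≤ 87.56) - P(X ≤ -7.17)
                 = F(87.56) - F(-7.17)
                 = 0.976263 - 0.029749
                 = 0.946513

So there's approximately a 94.7% chance that X falls in this range.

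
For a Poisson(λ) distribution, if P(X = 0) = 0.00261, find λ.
λ = 5.9484

For a Poisson(λ) distribution, the PMF at 0 is:
P(X = 0) = λ^0 e^(-λ) / 0! = e^(-λ)

Given P(X = 0) = 0.00261:
e^(-λ) = 0.00261
-λ = ln(0.00261)
λ = -ln(0.00261) = 5.9484

Verification: e^(-5.9484) = 0.00261 ✓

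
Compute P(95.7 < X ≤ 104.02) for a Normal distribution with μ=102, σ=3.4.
0.691838

We have X ~ Normal(μ=102, σ=3.4).

To find P(95.7 < X ≤ 104.02), we use:
P(95.7 < X ≤ 104.02) = P(X ≤ 104.02) - P(X ≤ 95.7)
                 = F(104.02) - F(95.7)
                 = 0.723783 - 0.031945
                 = 0.691838

So there's approximately a 69.2% chance that X falls in this range.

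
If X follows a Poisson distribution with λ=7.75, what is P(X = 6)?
0.129627

We have X ~ Poisson(λ=7.75).

For a Poisson distribution, the PMF gives us the probability of each outcome.

Using the PMF formula:
P(X = 6) = 0.129627

Rounded to 4 decimal places: 0.1296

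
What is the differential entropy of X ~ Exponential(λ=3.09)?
-0.1282 nats

We have X ~ Exponential(λ=3.09).

The differential entropy measures the uncertainty or information content of the distribution.

For an Exponential distribution with λ=3.09:
h(X) = -0.1282 nats

(In bits, this would be -0.1849 bits.)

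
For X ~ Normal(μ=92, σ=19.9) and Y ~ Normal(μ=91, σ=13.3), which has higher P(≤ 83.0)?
X has higher probability (P(X ≤ 83.0) = 0.3255 > P(Y ≤ 83.0) = 0.2738)

Compute P(≤ 83.0) for each distribution:

X ~ Normal(μ=92, σ=19.9):
P(X ≤ 83.0) = 0.3255

Y ~ Normal(μ=91, σ=13.3):
P(Y ≤ 83.0) = 0.2738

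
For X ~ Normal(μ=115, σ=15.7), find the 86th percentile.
131.9610

We have X ~ Normal(μ=115, σ=15.7).

We want to find x such that P(X ≤ x) = 0.86.

This is the 86th percentile, which means 86% of values fall below this point.

Using the inverse CDF (quantile function):
x = F⁻¹(0.86) = 131.9610

Verification: P(X ≤ 131.9610) = 0.86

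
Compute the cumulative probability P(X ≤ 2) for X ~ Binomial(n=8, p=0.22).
0.751356

We have X ~ Binomial(n=8, p=0.22).

The CDF gives us P(X ≤ k).

Using the CDF:
P(X ≤ 2) = 0.751356

This means there's approximately a 75.1% chance that X is at most 2.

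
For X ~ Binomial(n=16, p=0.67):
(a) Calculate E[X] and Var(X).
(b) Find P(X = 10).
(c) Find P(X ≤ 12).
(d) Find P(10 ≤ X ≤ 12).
(a) E[X] = 10.7200, Var(X) = 3.5376
(b) P(X = 10) = 0.188519
(c) P(X ≤ 12) = 0.827023
(d) P(10 ≤ X ≤ 12) = 0.573907

We have X ~ Binomial(n=16, p=0.67).

(a) Moments:
E[X] = 10.7200
Var(X) = 3.5376
σ = √Var(X) = 1.8809

(b) Point probability using PMF:
P(X = 10) = 0.188519

(c) Cumulative probability using CDF:
P(X ≤ 12) = F(12) = 0.827023

(d) Range probability:
P(10 ≤ X ≤ 12) = P(X ≤ 12) - P(X ≤ 9)
                   = F(12) - F(9)
                   = 0.827023 - 0.253116
                   = 0.573907

This means approximately 57.4% of outcomes fall in the interval [10, 12].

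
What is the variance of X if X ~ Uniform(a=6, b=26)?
33.3333

We have X ~ Uniform(a=6, b=26).

For a Uniform distribution with a=6, b=26:
Var(X) = 33.3333

The variance measures the spread of the distribution around the mean.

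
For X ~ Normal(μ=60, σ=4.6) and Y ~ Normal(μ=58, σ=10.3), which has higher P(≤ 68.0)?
X has higher probability (P(X ≤ 68.0) = 0.9590 > P(Y ≤ 68.0) = 0.8342)

Compute P(≤ 68.0) for each distribution:

X ~ Normal(μ=60, σ=4.6):
P(X ≤ 68.0) = 0.9590

Y ~ Normal(μ=58, σ=10.3):
P(Y ≤ 68.0) = 0.8342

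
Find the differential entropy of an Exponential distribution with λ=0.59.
1.5276 nats

We have X ~ Exponential(λ=0.59).

The differential entropy measures the uncertainty or information content of the distribution.

For an Exponential distribution with λ=0.59:
h(X) = 1.5276 nats

(In bits, this would be 2.2039 bits.)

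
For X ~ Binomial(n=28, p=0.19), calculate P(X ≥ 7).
0.273685

We have X ~ Binomial(n=28, p=0.19).

For discrete distributions, P(X ≥ 7) = 1 - P(X ≤ 6).

P(X ≤ 6) = 0.726315
P(X ≥ 7) = 1 - 0.726315 = 0.273685

So there's approximately a 27.4% chance that X is at least 7.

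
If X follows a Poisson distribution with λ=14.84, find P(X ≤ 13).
0.378675

We have X ~ Poisson(λ=14.84).

The CDF gives us P(X ≤ k).

Using the CDF:
P(X ≤ 13) = 0.378675

This means there's approximately a 37.9% chance that X is at most 13.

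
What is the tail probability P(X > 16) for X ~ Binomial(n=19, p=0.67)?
0.025710

We have X ~ Binomial(n=19, p=0.67).

P(X > 16) = 1 - P(X ≤ 16)
                = 1 - F(16)
                = 1 - 0.974290
                = 0.025710

So there's approximately a 2.6% chance that X exceeds 16.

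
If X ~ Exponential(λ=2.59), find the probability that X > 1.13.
0.053574

We have X ~ Exponential(λ=2.59).

P(X > 1.13) = 1 - P(X ≤ 1.13)
                = 1 - F(1.13)
                = 1 - 0.946426
                = 0.053574

So there's approximately a 5.4% chance that X exceeds 1.13.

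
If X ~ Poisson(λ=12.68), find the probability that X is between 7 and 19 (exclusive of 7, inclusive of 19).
0.901672

We have X ~ Poisson(λ=12.68).

To find P(7 < X ≤ 19), we use:
P(7 < X ≤ 19) = P(X ≤ 19) - P(X ≤ 7)
                 = F(19) - F(7)
                 = 0.965397 - 0.063725
                 = 0.901672

So there's approximately a 90.2% chance that X falls in this range.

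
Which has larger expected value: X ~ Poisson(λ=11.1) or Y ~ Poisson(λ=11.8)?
Y has larger mean (11.8000 > 11.1000)

Compute the expected value for each distribution:

X ~ Poisson(λ=11.1):
E[X] = 11.1000

Y ~ Poisson(λ=11.8):
E[Y] = 11.8000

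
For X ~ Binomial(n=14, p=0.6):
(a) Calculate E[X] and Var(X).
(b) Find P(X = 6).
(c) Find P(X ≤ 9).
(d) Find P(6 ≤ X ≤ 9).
(a) E[X] = 8.4000, Var(X) = 3.3600
(b) P(X = 6) = 0.091821
(c) P(X ≤ 9) = 0.720743
(d) P(6 ≤ X ≤ 9) = 0.662424

We have X ~ Binomial(n=14, p=0.6).

(a) Moments:
E[X] = 8.4000
Var(X) = 3.3600
σ = √Var(X) = 1.8330

(b) Point probability using PMF:
P(X = 6) = 0.091821

(c) Cumulative probability using CDF:
P(X ≤ 9) = F(9) = 0.720743

(d) Range probability:
P(6 ≤ X ≤ 9) = P(X ≤ 9) - P(X ≤ 5)
                   = F(9) - F(5)
                   = 0.720743 - 0.058319
                   = 0.662424

This means approximately 66.2% of outcomes fall in the interval [6, 9].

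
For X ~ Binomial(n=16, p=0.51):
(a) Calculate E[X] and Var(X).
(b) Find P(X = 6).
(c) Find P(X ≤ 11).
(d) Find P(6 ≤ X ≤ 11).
(a) E[X] = 8.1600, Var(X) = 3.9984
(b) P(X = 6) = 0.112436
(c) P(X ≤ 11) = 0.954447
(d) P(6 ≤ X ≤ 11) = 0.863330

We have X ~ Binomial(n=16, p=0.51).

(a) Moments:
E[X] = 8.1600
Var(X) = 3.9984
σ = √Var(X) = 1.9996

(b) Point probability using PMF:
P(X = 6) = 0.112436

(c) Cumulative probability using CDF:
P(X ≤ 11) = F(11) = 0.954447

(d) Range probability:
P(6 ≤ X ≤ 11) = P(X ≤ 11) - P(X ≤ 5)
                   = F(11) - F(5)
                   = 0.954447 - 0.091117
                   = 0.863330

This means approximately 86.3% of outcomes fall in the interval [6, 11].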